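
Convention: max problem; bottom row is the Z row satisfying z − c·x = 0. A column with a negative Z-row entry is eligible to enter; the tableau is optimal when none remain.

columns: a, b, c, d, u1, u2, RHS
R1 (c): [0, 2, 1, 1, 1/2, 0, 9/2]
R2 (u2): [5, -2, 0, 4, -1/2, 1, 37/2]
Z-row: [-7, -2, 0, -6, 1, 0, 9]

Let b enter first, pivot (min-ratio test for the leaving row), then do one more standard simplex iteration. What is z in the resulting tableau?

457/10

Ratio test on column b — row 1: (9/2)/2 = 9/4; row 2: entry -2 ≤ 0. Minimum is 9/4 at row 1 (c leaves); pivot element 2.
Pivot on row 1; the Z-row RHS becomes 9 − (-2)·(9/4) = 27/2.
Next entering variable (most negative Z-row entry -7): a.
Ratio test on column a — row 1: entry 0 ≤ 0; row 2: 23/5 = 23/5. Minimum is 23/5 at row 2 (u2 leaves); pivot element 5.
After the second pivot the Z-row RHS is 27/2 − (-7)·(23/5) = 457/10.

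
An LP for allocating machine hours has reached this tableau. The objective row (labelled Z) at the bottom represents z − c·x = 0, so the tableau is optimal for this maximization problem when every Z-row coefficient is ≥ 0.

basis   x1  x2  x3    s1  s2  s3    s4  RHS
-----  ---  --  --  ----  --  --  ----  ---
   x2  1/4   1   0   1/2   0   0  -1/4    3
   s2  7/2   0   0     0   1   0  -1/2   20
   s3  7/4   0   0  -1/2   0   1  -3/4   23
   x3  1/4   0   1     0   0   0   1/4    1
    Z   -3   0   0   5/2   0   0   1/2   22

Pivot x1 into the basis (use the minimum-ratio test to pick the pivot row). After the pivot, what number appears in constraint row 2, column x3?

-14

Ratio test on column x1 — row 1: 3/(1/4) = 12; row 2: 20/(7/2) = 40/7; row 3: 23/(7/4) = 92/7; row 4: 1/(1/4) = 4. Minimum is 4 at row 4 (x3 leaves); pivot element 1/4.
Divide row 4 by 1/4; eliminate column x1 from the other rows.
Row 2 update in column x3: 0 − (7/2)·4 = -14.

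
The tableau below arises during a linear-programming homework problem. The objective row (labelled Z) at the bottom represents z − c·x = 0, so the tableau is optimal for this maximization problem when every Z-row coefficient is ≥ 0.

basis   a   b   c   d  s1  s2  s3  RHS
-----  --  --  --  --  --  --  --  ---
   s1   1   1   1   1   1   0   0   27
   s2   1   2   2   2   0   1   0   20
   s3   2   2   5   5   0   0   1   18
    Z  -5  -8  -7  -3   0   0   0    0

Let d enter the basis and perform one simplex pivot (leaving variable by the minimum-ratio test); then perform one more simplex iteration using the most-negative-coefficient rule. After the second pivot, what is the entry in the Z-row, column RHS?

Ratio test on column d — row 1: 27/1 = 27; row 2: 20/2 = 10; row 3: 18/5 = 18/5. Minimum is 18/5 at row 3 (s3 leaves); pivot element 5.
Divide row 3 by 5; eliminate column d from the other rows.
Second iteration: most negative Z-row entry is -34/5 in column b, so b enters.
Ratio test on column b — row 1: (117/5)/(3/5) = 39; row 2: (64/5)/(6/5) = 32/3; row 3: (18/5)/(2/5) = 9. Minimum is 9 at row 3 (d leaves); pivot element 2/5.
Divide row 3 by 2/5; eliminate column b from the other rows.
After both pivots, the entry at the Z-row, column RHS is 72.

72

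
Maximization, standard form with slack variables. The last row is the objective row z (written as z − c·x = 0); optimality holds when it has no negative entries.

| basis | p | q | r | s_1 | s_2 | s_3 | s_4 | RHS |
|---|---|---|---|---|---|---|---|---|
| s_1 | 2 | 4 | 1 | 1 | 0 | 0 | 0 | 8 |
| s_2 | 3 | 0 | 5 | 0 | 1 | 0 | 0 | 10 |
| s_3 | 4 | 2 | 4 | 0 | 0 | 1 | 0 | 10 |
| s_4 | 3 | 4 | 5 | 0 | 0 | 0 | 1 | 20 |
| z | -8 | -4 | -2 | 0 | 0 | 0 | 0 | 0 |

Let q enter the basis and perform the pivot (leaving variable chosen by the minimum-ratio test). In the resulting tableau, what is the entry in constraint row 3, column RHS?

6

Ratio test on column q — row 1: 8/4 = 2; row 2: entry 0 ≤ 0; row 3: 10/2 = 5; row 4: 20/4 = 5. Minimum is 2 at row 1 (s_1 leaves); pivot element 4.
Divide row 1 by 4; eliminate column q from the other rows.
Row 3 update in column RHS: 10 − 2·2 = 6.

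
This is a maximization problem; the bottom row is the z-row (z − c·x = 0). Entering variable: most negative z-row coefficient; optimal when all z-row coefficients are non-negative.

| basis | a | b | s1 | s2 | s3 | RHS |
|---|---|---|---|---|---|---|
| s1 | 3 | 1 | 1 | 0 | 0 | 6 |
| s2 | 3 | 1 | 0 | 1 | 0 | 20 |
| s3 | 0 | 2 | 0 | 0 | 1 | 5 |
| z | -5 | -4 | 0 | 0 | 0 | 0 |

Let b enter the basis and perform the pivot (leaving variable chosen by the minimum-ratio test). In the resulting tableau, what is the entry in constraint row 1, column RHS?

Ratio test on column b — row 1: 6/1 = 6; row 2: 20/1 = 20; row 3: 5/2 = 5/2. Minimum is 5/2 at row 3 (s3 leaves); pivot element 2.
Divide row 3 by 2; eliminate column b from the other rows.
Row 1 update in column RHS: 6 − 1·(5/2) = 7/2.

7/2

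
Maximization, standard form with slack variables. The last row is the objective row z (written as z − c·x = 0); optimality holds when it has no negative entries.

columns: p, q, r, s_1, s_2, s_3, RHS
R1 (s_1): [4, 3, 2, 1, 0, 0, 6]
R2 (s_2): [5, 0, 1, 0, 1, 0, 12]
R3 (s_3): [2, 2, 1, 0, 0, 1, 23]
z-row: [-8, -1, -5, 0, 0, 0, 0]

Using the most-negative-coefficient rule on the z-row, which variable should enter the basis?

Negative z-row entries: p: -8, q: -1, r: -5.
The most negative is -8 in column p, so p enters.

p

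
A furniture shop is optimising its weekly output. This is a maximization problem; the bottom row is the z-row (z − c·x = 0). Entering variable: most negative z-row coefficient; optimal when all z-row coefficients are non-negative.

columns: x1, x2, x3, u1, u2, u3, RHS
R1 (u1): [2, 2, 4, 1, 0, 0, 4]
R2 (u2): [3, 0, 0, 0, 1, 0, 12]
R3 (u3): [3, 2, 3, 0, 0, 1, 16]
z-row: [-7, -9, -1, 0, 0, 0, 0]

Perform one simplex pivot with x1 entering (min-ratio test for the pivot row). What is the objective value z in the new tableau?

14

Ratio test on column x1 — row 1: 4/2 = 2; row 2: 12/3 = 4; row 3: 16/3 = 16/3. Minimum is 2 at row 1 (u1 leaves); pivot element 2.
Pivot on row 1; the z-row RHS becomes 0 − (-7)·2 = 14.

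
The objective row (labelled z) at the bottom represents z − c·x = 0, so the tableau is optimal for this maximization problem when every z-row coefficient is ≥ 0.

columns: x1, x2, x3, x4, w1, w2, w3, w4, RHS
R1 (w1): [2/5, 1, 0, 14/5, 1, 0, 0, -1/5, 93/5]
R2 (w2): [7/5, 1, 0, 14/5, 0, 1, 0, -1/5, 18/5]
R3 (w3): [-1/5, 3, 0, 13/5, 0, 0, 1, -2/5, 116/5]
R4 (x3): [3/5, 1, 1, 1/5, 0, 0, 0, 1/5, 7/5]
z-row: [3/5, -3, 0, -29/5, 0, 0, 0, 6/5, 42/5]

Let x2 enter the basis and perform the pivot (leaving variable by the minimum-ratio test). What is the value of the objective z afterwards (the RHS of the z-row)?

63/5

Ratio test on column x2 — row 1: (93/5)/1 = 93/5; row 2: (18/5)/1 = 18/5; row 3: (116/5)/3 = 116/15; row 4: (7/5)/1 = 7/5. Minimum is 7/5 at row 4 (x3 leaves); pivot element 1.
Pivot on row 4; the z-row RHS becomes 42/5 − (-3)·(7/5) = 63/5.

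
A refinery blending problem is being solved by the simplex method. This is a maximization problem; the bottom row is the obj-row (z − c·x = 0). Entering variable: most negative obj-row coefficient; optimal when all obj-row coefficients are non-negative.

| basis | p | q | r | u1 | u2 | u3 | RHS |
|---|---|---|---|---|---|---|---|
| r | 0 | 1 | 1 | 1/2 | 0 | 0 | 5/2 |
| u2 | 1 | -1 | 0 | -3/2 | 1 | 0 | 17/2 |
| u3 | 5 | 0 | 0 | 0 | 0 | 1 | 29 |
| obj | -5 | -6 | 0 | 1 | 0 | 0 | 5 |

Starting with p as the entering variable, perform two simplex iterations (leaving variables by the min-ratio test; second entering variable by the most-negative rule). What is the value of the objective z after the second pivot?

49

Ratio test on column p — row 1: entry 0 ≤ 0; row 2: (17/2)/1 = 17/2; row 3: 29/5 = 29/5. Minimum is 29/5 at row 3 (u3 leaves); pivot element 5.
Pivot on row 3; the obj-row RHS becomes 5 − (-5)·(29/5) = 34.
Next entering variable (most negative obj-row entry -6): q.
Ratio test on column q — row 1: (5/2)/1 = 5/2; row 2: entry -1 ≤ 0; row 3: entry 0 ≤ 0. Minimum is 5/2 at row 1 (r leaves); pivot element 1.
After the second pivot the obj-row RHS is 34 − (-6)·(5/2) = 49.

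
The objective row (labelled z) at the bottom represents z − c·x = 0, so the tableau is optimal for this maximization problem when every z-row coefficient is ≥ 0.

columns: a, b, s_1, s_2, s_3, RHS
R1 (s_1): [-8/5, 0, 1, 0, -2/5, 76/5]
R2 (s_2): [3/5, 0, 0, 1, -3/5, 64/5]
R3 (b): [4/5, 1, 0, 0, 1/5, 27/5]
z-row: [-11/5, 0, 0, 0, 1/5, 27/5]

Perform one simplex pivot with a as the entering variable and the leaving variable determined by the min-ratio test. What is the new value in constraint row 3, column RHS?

Ratio test on column a — row 1: entry -8/5 ≤ 0; row 2: (64/5)/(3/5) = 64/3; row 3: (27/5)/(4/5) = 27/4. Minimum is 27/4 at row 3 (b leaves); pivot element 4/5.
Divide row 3 by 4/5; eliminate column a from the other rows.
In the new row 3, the RHS entry is the old entry divided by the pivot: (27/5)/(4/5) = 27/4.

27/4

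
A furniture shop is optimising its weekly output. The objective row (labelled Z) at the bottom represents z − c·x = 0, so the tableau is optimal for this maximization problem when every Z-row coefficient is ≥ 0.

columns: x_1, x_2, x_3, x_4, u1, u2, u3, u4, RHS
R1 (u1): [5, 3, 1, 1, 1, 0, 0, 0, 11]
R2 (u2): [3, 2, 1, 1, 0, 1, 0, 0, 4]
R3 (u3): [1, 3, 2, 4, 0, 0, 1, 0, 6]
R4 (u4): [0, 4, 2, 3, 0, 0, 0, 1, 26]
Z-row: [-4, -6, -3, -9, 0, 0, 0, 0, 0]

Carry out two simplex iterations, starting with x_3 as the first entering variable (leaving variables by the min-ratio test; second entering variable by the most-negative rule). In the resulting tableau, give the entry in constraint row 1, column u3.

Ratio test on column x_3 — row 1: 11/1 = 11; row 2: 4/1 = 4; row 3: 6/2 = 3; row 4: 26/2 = 13. Minimum is 3 at row 3 (u3 leaves); pivot element 2.
Divide row 3 by 2; eliminate column x_3 from the other rows.
Second iteration: most negative Z-row entry is -3 in column x_4, so x_4 enters.
Ratio test on column x_4 — row 1: entry -1 ≤ 0; row 2: entry -1 ≤ 0; row 3: 3/2 = 3/2; row 4: entry -1 ≤ 0. Minimum is 3/2 at row 3 (x_3 leaves); pivot element 2.
Divide row 3 by 2; eliminate column x_4 from the other rows.
After both pivots, the entry at constraint row 1, column u3 is -1/4.

-1/4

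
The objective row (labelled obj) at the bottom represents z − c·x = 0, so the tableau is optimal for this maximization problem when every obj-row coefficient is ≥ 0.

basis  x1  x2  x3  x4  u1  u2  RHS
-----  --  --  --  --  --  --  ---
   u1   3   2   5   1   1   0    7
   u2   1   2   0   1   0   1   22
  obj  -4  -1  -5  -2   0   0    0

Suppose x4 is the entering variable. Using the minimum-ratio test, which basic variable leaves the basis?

Column x4 entries and ratios — u1: 7/1 = 7; u2: 22/1 = 22.
Smallest ratio is 7 in the row of u1, so u1 leaves.

u1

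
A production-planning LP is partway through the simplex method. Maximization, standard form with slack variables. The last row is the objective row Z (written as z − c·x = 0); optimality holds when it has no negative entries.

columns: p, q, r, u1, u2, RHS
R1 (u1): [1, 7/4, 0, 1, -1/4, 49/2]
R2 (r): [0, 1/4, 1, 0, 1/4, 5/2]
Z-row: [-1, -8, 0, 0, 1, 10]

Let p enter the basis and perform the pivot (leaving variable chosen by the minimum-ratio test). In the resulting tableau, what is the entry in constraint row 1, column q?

7/4

Ratio test on column p — row 1: (49/2)/1 = 49/2; row 2: entry 0 ≤ 0. Minimum is 49/2 at row 1 (u1 leaves); pivot element 1.
Divide row 1 by 1; eliminate column p from the other rows.
In the new row 1, the q entry is the old entry divided by the pivot: (7/4)/1 = 7/4.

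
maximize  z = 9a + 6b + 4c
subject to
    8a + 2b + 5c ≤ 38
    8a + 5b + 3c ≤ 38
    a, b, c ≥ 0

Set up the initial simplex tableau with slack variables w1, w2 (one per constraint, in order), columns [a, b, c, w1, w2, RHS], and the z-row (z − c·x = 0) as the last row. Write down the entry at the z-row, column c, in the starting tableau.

The z-row carries the negated objective coefficients: the c entry is -4.

-4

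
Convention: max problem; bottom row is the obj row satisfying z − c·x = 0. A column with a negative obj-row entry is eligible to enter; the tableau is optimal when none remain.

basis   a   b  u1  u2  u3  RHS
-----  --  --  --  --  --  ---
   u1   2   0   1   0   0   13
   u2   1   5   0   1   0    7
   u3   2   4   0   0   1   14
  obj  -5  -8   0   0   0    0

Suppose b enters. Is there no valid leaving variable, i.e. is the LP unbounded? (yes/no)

Column b has positive entries in row(s) 2, 3, so the ratio test bounds it — not unbounded.

no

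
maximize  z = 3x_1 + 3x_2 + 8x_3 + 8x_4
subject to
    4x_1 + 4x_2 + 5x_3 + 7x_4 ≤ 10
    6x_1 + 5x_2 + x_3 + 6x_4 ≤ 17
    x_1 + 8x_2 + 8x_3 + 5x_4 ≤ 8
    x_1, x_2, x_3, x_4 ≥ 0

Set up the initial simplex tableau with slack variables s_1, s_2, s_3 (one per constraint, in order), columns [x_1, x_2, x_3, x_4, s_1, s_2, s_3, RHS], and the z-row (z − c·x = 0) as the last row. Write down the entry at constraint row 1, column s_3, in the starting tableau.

0

Slack s_3 belongs to constraint 3; its column is the unit vector e_3, so the entry in row 1 is 0.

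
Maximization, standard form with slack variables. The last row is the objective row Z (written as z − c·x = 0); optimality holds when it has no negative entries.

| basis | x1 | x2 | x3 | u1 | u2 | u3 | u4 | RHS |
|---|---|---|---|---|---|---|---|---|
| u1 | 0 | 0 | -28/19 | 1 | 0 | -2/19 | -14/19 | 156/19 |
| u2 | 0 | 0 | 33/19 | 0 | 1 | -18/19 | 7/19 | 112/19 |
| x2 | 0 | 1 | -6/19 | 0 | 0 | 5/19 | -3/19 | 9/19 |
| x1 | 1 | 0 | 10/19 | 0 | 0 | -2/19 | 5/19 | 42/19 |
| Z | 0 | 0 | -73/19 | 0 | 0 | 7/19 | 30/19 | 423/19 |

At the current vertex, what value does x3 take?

x3 is not in the basis, so in the current basic feasible solution x3 = 0.

0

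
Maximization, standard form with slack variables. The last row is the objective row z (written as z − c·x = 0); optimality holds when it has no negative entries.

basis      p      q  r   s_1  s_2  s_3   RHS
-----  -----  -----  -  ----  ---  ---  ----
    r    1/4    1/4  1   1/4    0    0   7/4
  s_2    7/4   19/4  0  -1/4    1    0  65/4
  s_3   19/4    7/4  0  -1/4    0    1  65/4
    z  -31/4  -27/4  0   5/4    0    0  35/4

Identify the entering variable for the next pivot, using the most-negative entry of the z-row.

p

Negative z-row entries: p: -31/4, q: -27/4.
The most negative is -31/4 in column p, so p enters.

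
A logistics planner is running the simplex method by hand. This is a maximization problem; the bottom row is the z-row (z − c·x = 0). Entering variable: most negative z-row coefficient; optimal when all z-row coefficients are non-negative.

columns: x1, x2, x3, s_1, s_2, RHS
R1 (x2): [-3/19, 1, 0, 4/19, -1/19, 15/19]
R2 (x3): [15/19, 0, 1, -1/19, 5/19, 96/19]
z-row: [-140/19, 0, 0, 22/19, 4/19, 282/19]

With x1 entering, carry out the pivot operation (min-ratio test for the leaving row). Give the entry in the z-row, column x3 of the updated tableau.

Ratio test on column x1 — row 1: entry -3/19 ≤ 0; row 2: (96/19)/(15/19) = 32/5. Minimum is 32/5 at row 2 (x3 leaves); pivot element 15/19.
Divide row 2 by 15/19; eliminate column x1 from the other rows.
z-row update in column x3: 0 − (-140/19)·(19/15) = 28/3.

28/3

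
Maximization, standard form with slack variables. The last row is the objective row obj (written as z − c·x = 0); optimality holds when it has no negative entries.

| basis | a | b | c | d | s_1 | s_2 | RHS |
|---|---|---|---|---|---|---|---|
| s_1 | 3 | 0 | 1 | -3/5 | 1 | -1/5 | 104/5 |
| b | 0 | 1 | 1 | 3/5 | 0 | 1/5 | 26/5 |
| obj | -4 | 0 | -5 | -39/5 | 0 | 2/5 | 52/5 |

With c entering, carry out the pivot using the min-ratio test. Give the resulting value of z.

182/5

Ratio test on column c — row 1: (104/5)/1 = 104/5; row 2: (26/5)/1 = 26/5. Minimum is 26/5 at row 2 (b leaves); pivot element 1.
Pivot on row 2; the obj-row RHS becomes 52/5 − (-5)·(26/5) = 182/5.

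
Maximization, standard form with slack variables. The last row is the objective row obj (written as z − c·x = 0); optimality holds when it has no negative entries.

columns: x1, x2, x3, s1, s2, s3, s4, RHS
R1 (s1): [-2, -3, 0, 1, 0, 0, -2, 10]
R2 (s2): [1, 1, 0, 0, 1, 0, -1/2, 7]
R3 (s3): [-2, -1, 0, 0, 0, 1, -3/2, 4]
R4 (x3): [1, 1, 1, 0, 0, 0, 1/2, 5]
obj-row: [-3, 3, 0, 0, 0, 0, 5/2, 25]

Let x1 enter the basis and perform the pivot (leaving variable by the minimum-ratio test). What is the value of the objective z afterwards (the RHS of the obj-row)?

Ratio test on column x1 — row 1: entry -2 ≤ 0; row 2: 7/1 = 7; row 3: entry -2 ≤ 0; row 4: 5/1 = 5. Minimum is 5 at row 4 (x3 leaves); pivot element 1.
Pivot on row 4; the obj-row RHS becomes 25 − (-3)·5 = 40.

40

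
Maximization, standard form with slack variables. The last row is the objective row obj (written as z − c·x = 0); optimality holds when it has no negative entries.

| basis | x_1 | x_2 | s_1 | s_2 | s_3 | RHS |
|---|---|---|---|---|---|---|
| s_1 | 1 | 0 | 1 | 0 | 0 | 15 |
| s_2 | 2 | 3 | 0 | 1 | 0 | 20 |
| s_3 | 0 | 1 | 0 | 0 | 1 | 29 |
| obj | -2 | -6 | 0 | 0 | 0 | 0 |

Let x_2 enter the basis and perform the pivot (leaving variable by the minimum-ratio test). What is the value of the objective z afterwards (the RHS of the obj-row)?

Ratio test on column x_2 — row 1: entry 0 ≤ 0; row 2: 20/3 = 20/3; row 3: 29/1 = 29. Minimum is 20/3 at row 2 (s_2 leaves); pivot element 3.
Pivot on row 2; the obj-row RHS becomes 0 − (-6)·(20/3) = 40.

40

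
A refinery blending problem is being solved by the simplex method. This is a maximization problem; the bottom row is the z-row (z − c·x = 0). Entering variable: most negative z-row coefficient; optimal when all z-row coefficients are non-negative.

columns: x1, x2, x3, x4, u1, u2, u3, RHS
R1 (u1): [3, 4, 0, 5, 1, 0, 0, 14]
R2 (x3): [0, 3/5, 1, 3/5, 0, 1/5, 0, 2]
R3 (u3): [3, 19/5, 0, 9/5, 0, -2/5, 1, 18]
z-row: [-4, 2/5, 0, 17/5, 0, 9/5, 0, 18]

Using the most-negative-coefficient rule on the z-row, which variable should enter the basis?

Negative z-row entries: x1: -4.
The most negative is -4 in column x1, so x1 enters.

x1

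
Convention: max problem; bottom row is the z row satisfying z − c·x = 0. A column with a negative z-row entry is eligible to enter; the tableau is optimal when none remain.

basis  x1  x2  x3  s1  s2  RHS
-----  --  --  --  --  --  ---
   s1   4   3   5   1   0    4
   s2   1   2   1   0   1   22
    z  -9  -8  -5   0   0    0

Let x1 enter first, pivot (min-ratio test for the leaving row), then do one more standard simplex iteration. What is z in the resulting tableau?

Ratio test on column x1 — row 1: 4/4 = 1; row 2: 22/1 = 22. Minimum is 1 at row 1 (s1 leaves); pivot element 4.
Pivot on row 1; the z-row RHS becomes 0 − (-9)·1 = 9.
Next entering variable (most negative z-row entry -5/4): x2.
Ratio test on column x2 — row 1: 1/(3/4) = 4/3; row 2: 21/(5/4) = 84/5. Minimum is 4/3 at row 1 (x1 leaves); pivot element 3/4.
After the second pivot the z-row RHS is 9 − (-5/4)·(4/3) = 32/3.

32/3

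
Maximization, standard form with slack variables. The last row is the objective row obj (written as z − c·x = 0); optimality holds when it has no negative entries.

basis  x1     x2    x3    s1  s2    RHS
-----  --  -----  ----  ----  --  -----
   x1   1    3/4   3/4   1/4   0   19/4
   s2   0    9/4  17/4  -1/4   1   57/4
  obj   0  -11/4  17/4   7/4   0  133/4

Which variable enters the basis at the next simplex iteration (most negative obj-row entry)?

x2

Negative obj-row entries: x2: -11/4.
The most negative is -11/4 in column x2, so x2 enters.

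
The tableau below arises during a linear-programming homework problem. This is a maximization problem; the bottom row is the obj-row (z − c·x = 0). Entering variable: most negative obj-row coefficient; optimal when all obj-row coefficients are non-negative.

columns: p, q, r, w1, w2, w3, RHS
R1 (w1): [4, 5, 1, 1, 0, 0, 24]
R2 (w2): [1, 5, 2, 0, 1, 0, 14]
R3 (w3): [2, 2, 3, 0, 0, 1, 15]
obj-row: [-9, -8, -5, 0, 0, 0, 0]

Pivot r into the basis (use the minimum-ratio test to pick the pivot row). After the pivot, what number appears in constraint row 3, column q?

2/3

Ratio test on column r — row 1: 24/1 = 24; row 2: 14/2 = 7; row 3: 15/3 = 5. Minimum is 5 at row 3 (w3 leaves); pivot element 3.
Divide row 3 by 3; eliminate column r from the other rows.
In the new row 3, the q entry is the old entry divided by the pivot: 2/3 = 2/3.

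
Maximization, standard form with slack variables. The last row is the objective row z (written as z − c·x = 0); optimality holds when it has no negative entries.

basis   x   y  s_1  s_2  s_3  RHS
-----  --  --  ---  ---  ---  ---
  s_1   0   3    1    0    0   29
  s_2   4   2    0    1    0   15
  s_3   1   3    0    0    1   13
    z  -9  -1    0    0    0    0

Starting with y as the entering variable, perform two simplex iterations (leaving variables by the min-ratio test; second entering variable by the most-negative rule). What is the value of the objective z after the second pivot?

104/5

Ratio test on column y — row 1: 29/3 = 29/3; row 2: 15/2 = 15/2; row 3: 13/3 = 13/3. Minimum is 13/3 at row 3 (s_3 leaves); pivot element 3.
Pivot on row 3; the z-row RHS becomes 0 − (-1)·(13/3) = 13/3.
Next entering variable (most negative z-row entry -26/3): x.
Ratio test on column x — row 1: entry -1 ≤ 0; row 2: (19/3)/(10/3) = 19/10; row 3: (13/3)/(1/3) = 13. Minimum is 19/10 at row 2 (s_2 leaves); pivot element 10/3.
After the second pivot the z-row RHS is 13/3 − (-26/3)·(19/10) = 104/5.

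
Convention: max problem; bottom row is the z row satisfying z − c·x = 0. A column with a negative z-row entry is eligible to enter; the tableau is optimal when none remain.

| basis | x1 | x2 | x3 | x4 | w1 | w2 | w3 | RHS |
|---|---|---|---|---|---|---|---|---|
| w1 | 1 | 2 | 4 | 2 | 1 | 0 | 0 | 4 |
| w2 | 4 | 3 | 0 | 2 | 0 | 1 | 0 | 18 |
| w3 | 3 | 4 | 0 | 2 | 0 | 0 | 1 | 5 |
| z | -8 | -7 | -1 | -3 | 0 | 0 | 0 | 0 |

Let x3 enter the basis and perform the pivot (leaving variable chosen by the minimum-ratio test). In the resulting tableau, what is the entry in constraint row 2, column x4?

2

Ratio test on column x3 — row 1: 4/4 = 1; row 2: entry 0 ≤ 0; row 3: entry 0 ≤ 0. Minimum is 1 at row 1 (w1 leaves); pivot element 4.
Divide row 1 by 4; eliminate column x3 from the other rows.
Row 2 update in column x4: 2 − 0·(1/2) = 2.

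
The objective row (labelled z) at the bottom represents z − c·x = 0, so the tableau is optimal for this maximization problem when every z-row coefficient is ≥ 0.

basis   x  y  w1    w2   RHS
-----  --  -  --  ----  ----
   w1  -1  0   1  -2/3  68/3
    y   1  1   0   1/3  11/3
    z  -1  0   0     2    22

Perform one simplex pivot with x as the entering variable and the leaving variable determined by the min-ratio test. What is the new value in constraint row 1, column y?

1

Ratio test on column x — row 1: entry -1 ≤ 0; row 2: (11/3)/1 = 11/3. Minimum is 11/3 at row 2 (y leaves); pivot element 1.
Divide row 2 by 1; eliminate column x from the other rows.
Row 1 update in column y: 0 − (-1)·1 = 1.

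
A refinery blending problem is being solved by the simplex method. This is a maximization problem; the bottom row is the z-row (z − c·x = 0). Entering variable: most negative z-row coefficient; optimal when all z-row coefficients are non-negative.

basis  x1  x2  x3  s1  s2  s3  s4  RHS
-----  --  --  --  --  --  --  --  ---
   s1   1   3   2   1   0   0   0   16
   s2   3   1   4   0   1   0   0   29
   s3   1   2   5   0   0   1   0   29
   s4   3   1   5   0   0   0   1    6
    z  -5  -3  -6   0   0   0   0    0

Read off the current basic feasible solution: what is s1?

16

s1 is basic (row 1); its value is the RHS of that row, 16.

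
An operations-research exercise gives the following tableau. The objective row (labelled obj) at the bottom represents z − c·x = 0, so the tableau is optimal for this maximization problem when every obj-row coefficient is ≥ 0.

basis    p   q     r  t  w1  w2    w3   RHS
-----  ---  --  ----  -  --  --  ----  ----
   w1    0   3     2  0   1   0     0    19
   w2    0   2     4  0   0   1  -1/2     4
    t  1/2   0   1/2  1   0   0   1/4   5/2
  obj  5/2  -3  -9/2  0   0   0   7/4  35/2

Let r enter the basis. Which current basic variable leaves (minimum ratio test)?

w2

Column r entries and ratios — w1: 19/2 = 19/2; w2: 4/4 = 1; t: (5/2)/(1/2) = 5.
Smallest ratio is 1 in the row of w2, so w2 leaves.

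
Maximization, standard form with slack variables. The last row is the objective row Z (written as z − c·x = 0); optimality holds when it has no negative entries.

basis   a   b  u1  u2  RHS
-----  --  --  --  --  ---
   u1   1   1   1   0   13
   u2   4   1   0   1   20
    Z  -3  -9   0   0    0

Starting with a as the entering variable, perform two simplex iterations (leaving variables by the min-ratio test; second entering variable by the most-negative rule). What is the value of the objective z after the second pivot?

103

Ratio test on column a — row 1: 13/1 = 13; row 2: 20/4 = 5. Minimum is 5 at row 2 (u2 leaves); pivot element 4.
Pivot on row 2; the Z-row RHS becomes 0 − (-3)·5 = 15.
Next entering variable (most negative Z-row entry -33/4): b.
Ratio test on column b — row 1: 8/(3/4) = 32/3; row 2: 5/(1/4) = 20. Minimum is 32/3 at row 1 (u1 leaves); pivot element 3/4.
After the second pivot the Z-row RHS is 15 − (-33/4)·(32/3) = 103.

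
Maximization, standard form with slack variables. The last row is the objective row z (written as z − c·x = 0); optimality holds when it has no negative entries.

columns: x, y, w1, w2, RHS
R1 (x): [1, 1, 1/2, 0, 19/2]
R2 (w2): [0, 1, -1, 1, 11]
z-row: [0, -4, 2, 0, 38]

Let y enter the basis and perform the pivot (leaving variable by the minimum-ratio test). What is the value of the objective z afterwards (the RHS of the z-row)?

Ratio test on column y — row 1: (19/2)/1 = 19/2; row 2: 11/1 = 11. Minimum is 19/2 at row 1 (x leaves); pivot element 1.
Pivot on row 1; the z-row RHS becomes 38 − (-4)·(19/2) = 76.

76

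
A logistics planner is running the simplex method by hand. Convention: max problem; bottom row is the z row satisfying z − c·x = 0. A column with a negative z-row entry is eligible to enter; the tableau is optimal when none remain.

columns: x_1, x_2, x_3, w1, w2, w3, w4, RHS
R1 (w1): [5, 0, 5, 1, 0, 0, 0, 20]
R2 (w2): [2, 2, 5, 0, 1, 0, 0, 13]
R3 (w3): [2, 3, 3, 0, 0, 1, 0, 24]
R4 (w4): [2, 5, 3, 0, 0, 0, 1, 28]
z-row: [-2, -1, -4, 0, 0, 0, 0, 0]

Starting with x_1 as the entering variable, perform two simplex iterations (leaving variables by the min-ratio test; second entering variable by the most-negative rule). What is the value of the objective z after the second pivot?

Ratio test on column x_1 — row 1: 20/5 = 4; row 2: 13/2 = 13/2; row 3: 24/2 = 12; row 4: 28/2 = 14. Minimum is 4 at row 1 (w1 leaves); pivot element 5.
Pivot on row 1; the z-row RHS becomes 0 − (-2)·4 = 8.
Next entering variable (most negative z-row entry -2): x_3.
Ratio test on column x_3 — row 1: 4/1 = 4; row 2: 5/3 = 5/3; row 3: 16/1 = 16; row 4: 20/1 = 20. Minimum is 5/3 at row 2 (w2 leaves); pivot element 3.
After the second pivot the z-row RHS is 8 − (-2)·(5/3) = 34/3.

34/3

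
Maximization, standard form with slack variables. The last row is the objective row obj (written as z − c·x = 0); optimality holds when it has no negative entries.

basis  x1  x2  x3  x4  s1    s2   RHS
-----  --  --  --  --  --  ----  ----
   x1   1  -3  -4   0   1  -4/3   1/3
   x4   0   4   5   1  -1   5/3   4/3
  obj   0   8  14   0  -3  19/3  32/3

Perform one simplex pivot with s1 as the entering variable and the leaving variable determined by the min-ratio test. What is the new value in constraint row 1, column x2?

-3

Ratio test on column s1 — row 1: (1/3)/1 = 1/3; row 2: entry -1 ≤ 0. Minimum is 1/3 at row 1 (x1 leaves); pivot element 1.
Divide row 1 by 1; eliminate column s1 from the other rows.
In the new row 1, the x2 entry is the old entry divided by the pivot: (-3)/1 = -3.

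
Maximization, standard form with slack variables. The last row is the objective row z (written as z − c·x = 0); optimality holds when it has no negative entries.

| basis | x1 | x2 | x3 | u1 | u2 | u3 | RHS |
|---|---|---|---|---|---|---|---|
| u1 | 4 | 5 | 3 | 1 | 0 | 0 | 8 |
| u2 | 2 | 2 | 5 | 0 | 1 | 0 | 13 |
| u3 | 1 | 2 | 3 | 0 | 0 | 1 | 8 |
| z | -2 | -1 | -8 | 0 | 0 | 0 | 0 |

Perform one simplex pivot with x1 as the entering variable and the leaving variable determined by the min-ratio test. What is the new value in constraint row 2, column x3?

7/2

Ratio test on column x1 — row 1: 8/4 = 2; row 2: 13/2 = 13/2; row 3: 8/1 = 8. Minimum is 2 at row 1 (u1 leaves); pivot element 4.
Divide row 1 by 4; eliminate column x1 from the other rows.
Row 2 update in column x3: 5 − 2·(3/4) = 7/2.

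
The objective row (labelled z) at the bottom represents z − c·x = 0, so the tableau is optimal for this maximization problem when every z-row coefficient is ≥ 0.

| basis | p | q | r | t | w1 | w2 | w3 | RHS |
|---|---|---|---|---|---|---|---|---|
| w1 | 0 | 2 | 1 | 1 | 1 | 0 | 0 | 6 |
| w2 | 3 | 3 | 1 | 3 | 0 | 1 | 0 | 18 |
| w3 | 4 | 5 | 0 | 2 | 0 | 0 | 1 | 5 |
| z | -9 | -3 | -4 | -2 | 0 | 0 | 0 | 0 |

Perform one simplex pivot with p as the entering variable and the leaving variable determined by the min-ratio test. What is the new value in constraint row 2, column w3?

Ratio test on column p — row 1: entry 0 ≤ 0; row 2: 18/3 = 6; row 3: 5/4 = 5/4. Minimum is 5/4 at row 3 (w3 leaves); pivot element 4.
Divide row 3 by 4; eliminate column p from the other rows.
Row 2 update in column w3: 0 − 3·(1/4) = -3/4.

-3/4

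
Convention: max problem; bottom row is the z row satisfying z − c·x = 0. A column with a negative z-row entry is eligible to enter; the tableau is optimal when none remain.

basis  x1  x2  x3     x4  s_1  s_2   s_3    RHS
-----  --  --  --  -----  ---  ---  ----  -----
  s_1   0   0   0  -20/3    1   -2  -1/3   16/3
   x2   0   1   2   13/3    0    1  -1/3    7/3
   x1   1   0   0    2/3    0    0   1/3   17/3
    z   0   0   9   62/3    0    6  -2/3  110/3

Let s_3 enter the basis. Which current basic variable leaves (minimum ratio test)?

x1

Column s_3 entries and ratios — s_1: -1/3 ≤ 0, skip; x2: -1/3 ≤ 0, skip; x1: (17/3)/(1/3) = 17.
Smallest ratio is 17 in the row of x1, so x1 leaves.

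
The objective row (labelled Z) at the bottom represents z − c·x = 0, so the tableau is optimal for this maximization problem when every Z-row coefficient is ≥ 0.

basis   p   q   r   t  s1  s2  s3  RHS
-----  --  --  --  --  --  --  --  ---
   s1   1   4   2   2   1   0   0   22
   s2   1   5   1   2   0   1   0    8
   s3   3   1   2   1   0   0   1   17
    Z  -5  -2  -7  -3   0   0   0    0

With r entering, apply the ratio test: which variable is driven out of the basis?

Column r entries and ratios — s1: 22/2 = 11; s2: 8/1 = 8; s3: 17/2 = 17/2.
Smallest ratio is 8 in the row of s2, so s2 leaves.

s2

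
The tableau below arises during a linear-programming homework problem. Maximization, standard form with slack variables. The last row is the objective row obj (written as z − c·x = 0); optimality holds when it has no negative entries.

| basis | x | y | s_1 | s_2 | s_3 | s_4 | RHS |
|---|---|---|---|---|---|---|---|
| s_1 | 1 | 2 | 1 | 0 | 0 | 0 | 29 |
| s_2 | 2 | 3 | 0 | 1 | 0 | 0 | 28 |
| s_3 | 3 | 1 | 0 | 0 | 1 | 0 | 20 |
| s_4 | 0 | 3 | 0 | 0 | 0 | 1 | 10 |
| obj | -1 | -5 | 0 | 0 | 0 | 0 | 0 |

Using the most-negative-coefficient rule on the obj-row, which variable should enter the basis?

y

Negative obj-row entries: x: -1, y: -5.
The most negative is -5 in column y, so y enters.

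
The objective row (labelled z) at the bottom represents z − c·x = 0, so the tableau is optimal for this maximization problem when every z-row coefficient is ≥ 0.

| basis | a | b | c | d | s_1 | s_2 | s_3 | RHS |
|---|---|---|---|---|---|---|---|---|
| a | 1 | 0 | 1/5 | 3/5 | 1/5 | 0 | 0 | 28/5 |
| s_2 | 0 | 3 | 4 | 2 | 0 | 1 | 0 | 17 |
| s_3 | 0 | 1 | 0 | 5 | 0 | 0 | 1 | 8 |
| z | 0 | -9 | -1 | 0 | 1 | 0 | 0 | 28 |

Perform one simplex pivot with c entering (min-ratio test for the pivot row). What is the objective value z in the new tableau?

129/4

Ratio test on column c — row 1: (28/5)/(1/5) = 28; row 2: 17/4 = 17/4; row 3: entry 0 ≤ 0. Minimum is 17/4 at row 2 (s_2 leaves); pivot element 4.
Pivot on row 2; the z-row RHS becomes 28 − (-1)·(17/4) = 129/4.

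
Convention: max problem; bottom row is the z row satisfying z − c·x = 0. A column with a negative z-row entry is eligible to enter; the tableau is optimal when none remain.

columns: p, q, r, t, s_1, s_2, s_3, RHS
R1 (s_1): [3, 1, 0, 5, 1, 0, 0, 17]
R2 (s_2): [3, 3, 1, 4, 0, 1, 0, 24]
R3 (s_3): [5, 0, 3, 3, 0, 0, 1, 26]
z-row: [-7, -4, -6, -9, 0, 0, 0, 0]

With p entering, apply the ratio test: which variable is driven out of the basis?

s_3

Column p entries and ratios — s_1: 17/3 = 17/3; s_2: 24/3 = 8; s_3: 26/5 = 26/5.
Smallest ratio is 26/5 in the row of s_3, so s_3 leaves.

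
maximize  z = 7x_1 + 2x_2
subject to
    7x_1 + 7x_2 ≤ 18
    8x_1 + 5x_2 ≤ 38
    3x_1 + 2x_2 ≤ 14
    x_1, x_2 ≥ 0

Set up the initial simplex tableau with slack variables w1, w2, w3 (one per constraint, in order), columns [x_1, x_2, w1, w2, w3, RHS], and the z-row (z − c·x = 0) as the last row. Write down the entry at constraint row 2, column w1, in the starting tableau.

0

Slack w1 belongs to constraint 1; its column is the unit vector e_1, so the entry in row 2 is 0.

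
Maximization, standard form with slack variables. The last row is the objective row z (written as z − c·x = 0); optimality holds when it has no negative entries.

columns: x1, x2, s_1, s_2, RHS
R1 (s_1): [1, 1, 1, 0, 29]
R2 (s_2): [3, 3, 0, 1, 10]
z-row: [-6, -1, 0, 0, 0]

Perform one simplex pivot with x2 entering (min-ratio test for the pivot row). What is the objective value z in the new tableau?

10/3

Ratio test on column x2 — row 1: 29/1 = 29; row 2: 10/3 = 10/3. Minimum is 10/3 at row 2 (s_2 leaves); pivot element 3.
Pivot on row 2; the z-row RHS becomes 0 − (-1)·(10/3) = 10/3.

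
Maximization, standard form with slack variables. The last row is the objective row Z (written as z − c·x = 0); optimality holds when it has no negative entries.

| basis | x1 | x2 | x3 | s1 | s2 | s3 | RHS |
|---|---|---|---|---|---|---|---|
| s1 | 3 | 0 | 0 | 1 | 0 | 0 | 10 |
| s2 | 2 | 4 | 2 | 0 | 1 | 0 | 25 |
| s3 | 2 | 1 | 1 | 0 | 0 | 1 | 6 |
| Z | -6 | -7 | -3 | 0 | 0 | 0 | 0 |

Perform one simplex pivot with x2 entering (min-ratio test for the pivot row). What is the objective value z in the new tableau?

42

Ratio test on column x2 — row 1: entry 0 ≤ 0; row 2: 25/4 = 25/4; row 3: 6/1 = 6. Minimum is 6 at row 3 (s3 leaves); pivot element 1.
Pivot on row 3; the Z-row RHS becomes 0 − (-7)·6 = 42.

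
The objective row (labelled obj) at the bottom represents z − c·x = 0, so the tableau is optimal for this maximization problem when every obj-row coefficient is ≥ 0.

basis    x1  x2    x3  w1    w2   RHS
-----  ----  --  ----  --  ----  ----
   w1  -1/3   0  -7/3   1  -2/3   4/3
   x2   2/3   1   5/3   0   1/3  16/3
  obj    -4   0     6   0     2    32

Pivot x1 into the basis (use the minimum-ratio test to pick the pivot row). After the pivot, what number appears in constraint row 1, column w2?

-1/2

Ratio test on column x1 — row 1: entry -1/3 ≤ 0; row 2: (16/3)/(2/3) = 8. Minimum is 8 at row 2 (x2 leaves); pivot element 2/3.
Divide row 2 by 2/3; eliminate column x1 from the other rows.
Row 1 update in column w2: -2/3 − (-1/3)·(1/2) = -1/2.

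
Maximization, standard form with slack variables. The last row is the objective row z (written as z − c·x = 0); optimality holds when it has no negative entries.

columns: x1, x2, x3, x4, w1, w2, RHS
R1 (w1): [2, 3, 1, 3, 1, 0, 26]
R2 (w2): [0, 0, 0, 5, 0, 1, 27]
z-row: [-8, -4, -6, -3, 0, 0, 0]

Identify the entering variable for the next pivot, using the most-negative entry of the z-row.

Negative z-row entries: x1: -8, x2: -4, x3: -6, x4: -3.
The most negative is -8 in column x1, so x1 enters.

x1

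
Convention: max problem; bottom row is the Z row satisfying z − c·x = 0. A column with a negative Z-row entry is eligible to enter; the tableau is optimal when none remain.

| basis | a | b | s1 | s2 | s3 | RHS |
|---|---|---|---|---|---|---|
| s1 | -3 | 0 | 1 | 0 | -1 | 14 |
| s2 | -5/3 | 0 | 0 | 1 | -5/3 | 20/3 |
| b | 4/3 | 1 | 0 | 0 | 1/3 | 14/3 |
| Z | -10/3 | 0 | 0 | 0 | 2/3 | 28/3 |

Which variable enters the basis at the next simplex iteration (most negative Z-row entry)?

a

Negative Z-row entries: a: -10/3.
The most negative is -10/3 in column a, so a enters.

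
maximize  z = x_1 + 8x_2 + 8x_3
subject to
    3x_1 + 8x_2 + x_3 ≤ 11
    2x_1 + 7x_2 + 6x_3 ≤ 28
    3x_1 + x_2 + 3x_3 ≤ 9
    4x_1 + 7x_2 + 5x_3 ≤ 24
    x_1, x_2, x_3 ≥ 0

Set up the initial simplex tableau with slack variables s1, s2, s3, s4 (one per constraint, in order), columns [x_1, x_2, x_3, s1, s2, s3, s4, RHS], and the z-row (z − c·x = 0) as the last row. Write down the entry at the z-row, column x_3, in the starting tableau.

The z-row carries the negated objective coefficients: the x_3 entry is -8.

-8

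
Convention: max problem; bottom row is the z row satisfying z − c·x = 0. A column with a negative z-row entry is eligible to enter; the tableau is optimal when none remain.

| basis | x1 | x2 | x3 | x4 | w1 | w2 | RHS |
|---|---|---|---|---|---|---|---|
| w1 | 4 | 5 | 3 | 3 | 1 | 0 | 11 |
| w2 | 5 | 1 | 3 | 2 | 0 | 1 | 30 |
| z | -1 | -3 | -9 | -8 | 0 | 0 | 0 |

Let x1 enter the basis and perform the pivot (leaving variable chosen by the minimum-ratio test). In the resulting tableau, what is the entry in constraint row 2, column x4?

-7/4

Ratio test on column x1 — row 1: 11/4 = 11/4; row 2: 30/5 = 6. Minimum is 11/4 at row 1 (w1 leaves); pivot element 4.
Divide row 1 by 4; eliminate column x1 from the other rows.
Row 2 update in column x4: 2 − 5·(3/4) = -7/4.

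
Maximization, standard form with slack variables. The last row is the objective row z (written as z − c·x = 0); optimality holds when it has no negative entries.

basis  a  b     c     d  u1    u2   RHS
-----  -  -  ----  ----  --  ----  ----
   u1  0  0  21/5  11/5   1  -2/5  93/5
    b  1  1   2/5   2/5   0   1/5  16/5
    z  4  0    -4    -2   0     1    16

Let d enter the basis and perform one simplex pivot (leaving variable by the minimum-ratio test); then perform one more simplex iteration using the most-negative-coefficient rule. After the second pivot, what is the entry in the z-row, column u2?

Ratio test on column d — row 1: (93/5)/(11/5) = 93/11; row 2: (16/5)/(2/5) = 8. Minimum is 8 at row 2 (b leaves); pivot element 2/5.
Divide row 2 by 2/5; eliminate column d from the other rows.
Second iteration: most negative z-row entry is -2 in column c, so c enters.
Ratio test on column c — row 1: 1/2 = 1/2; row 2: 8/1 = 8. Minimum is 1/2 at row 1 (u1 leaves); pivot element 2.
Divide row 1 by 2; eliminate column c from the other rows.
After both pivots, the entry at the z-row, column u2 is 1/2.

1/2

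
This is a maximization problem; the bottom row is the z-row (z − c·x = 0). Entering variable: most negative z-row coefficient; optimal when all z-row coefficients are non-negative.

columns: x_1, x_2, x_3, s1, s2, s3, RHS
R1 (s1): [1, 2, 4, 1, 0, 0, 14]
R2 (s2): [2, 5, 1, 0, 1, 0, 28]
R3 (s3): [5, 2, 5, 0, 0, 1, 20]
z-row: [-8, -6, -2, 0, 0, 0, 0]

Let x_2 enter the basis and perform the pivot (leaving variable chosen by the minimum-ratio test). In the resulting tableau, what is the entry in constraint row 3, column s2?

-2/5

Ratio test on column x_2 — row 1: 14/2 = 7; row 2: 28/5 = 28/5; row 3: 20/2 = 10. Minimum is 28/5 at row 2 (s2 leaves); pivot element 5.
Divide row 2 by 5; eliminate column x_2 from the other rows.
Row 3 update in column s2: 0 − 2·(1/5) = -2/5.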